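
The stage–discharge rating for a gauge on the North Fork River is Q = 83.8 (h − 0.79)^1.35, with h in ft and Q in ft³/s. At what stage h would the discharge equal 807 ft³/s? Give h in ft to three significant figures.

6.14 ft

h − h₀ = (Q/C)^(1/b) = (807/83.8)^(1/1.35) = 5.353 ft
h = 0.79 + 5.353 = 6.143 ft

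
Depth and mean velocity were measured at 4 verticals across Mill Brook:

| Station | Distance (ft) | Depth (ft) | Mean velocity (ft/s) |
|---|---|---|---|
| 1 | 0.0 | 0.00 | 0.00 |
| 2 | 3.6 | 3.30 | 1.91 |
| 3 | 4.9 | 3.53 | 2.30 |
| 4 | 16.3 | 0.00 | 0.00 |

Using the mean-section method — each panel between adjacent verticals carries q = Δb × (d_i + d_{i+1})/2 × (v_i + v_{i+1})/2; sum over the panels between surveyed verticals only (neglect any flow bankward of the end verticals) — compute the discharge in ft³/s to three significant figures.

Panel 1-2: Δb = 3.6 ft, d̄ = (0.00+3.30)/2 = 1.65, v̄ = (0.00+1.91)/2 = 0.955 → q = 3.6×1.65×0.955 = 5.673 ft³/s
Panel 2-3: Δb = 1.3 ft, d̄ = (3.30+3.53)/2 = 3.415, v̄ = (1.91+2.30)/2 = 2.105 → q = 1.3×3.415×2.105 = 9.345 ft³/s
Panel 3-4: Δb = 11.4 ft, d̄ = (3.53+0.00)/2 = 1.765, v̄ = (2.30+0.00)/2 = 1.15 → q = 11.4×1.765×1.15 = 23.14 ft³/s
Q = Σ q = 38.16 ft³/s

38.2 ft³/s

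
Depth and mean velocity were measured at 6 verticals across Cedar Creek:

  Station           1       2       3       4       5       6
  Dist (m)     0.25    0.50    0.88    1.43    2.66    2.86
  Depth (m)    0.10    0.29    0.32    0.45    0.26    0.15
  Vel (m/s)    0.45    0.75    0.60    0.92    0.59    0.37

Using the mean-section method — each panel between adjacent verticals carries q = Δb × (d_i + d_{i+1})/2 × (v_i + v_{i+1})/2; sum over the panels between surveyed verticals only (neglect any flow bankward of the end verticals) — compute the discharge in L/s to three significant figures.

618 L/s

Panel 1-2: Δb = 0.25 m, d̄ = (0.10+0.29)/2 = 0.195, v̄ = (0.45+0.75)/2 = 0.6 → q = 0.25×0.195×0.6 = 0.02925 m³/s
Panel 2-3: Δb = 0.38 m, d̄ = (0.29+0.32)/2 = 0.305, v̄ = (0.75+0.60)/2 = 0.675 → q = 0.38×0.305×0.675 = 0.07823 m³/s
Panel 3-4: Δb = 0.55 m, d̄ = (0.32+0.45)/2 = 0.385, v̄ = (0.60+0.92)/2 = 0.76 → q = 0.55×0.385×0.76 = 0.1609 m³/s
Panel 4-5: Δb = 1.23 m, d̄ = (0.45+0.26)/2 = 0.355, v̄ = (0.92+0.59)/2 = 0.755 → q = 1.23×0.355×0.755 = 0.3297 m³/s
Panel 5-6: Δb = 0.2 m, d̄ = (0.26+0.15)/2 = 0.205, v̄ = (0.59+0.37)/2 = 0.48 → q = 0.2×0.205×0.48 = 0.01968 m³/s
Q = Σ q = 0.6178 m³/s
= 0.6178 × 1000 = 617.8 L/s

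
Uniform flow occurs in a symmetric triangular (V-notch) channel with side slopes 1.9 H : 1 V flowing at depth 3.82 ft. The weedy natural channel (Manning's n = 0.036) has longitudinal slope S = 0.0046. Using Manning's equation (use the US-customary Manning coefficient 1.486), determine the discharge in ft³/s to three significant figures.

A = z·y² = 1.9×3.82² = 27.73 ft²
P = 2y√(1+z²) = 2×3.82×√(1+1.9²) = 16.40 ft
R = A/P = 27.73/16.40 = 1.690 ft
Q = (1.486/n)·A·R^(2/3)·S^(1/2) = (1.486/0.036) × 27.73 × 1.690^(2/3) × 0.0046^(1/2) = 110.1 ft³/s

110 ft³/s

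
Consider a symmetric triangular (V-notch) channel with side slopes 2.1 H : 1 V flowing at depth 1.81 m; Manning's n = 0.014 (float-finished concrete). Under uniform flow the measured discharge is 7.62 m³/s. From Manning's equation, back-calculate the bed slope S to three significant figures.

A = z·y² = 2.1×1.81² = 6.880 m²
P = 2y√(1+z²) = 2×1.81×√(1+2.1²) = 8.420 m
R = A/P = 6.880/8.420 = 0.8171 m
S = (Q·n / (1·A·R^(2/3)))² = (7.62×0.014 / (1×6.880×0.8740))² = 0.0003148

0.000315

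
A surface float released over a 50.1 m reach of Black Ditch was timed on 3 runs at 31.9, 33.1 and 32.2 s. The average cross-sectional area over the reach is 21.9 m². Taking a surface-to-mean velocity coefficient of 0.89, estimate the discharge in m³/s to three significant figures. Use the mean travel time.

30.1 m³/s

t̄ = (31.9 + 33.1 + 32.2) / 3 = 32.4 s
v_surface = L / t̄ = 50.1 / 32.4 = 1.546 m/s
v_mean = 0.89 × 1.546 = 1.376 m/s
Q = A × v_mean = 21.9 × 1.376 = 30.14 m³/s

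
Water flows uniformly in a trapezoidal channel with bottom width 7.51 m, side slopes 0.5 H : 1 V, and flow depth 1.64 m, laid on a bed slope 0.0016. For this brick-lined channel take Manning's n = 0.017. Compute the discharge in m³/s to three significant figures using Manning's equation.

36.7 m³/s

A = (b + z·y)·y = (7.51 + 0.5×1.64)×1.64 = 13.66 m²
P = b + 2y√(1+z²) = 7.51 + 2×1.64×√(1+0.5²) = 11.18 m
R = A/P = 13.66/11.18 = 1.222 m
Q = (1/n)·A·R^(2/3)·S^(1/2) = (1/0.017) × 13.66 × 1.222^(2/3) × 0.0016^(1/2) = 36.75 m³/s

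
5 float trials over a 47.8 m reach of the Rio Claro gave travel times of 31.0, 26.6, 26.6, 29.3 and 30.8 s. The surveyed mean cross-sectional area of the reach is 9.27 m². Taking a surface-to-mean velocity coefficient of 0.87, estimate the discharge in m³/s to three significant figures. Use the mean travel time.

13.4 m³/s

t̄ = (31.0 + 26.6 + 26.6 + 29.3 + 30.8) / 5 = 28.86 s
v_surface = L / t̄ = 47.8 / 28.86 = 1.656 m/s
v_mean = 0.87 × 1.656 = 1.441 m/s
Q = A × v_mean = 9.27 × 1.441 = 13.36 m³/s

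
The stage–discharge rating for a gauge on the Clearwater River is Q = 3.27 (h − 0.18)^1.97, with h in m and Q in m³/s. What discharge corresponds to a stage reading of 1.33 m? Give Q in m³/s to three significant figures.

4.31 m³/s

Q = 3.27 × (1.33 − 0.18)^1.97 = 3.27 × 1.15^1.97 = 4.306 m³/s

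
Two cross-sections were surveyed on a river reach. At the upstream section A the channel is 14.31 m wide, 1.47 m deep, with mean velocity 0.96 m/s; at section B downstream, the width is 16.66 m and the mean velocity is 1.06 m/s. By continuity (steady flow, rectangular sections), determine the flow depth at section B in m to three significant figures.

Q = A₁V₁ = (14.31×1.47) × 0.96 = 20.19 m³/s
d₂ = Q/(b₂ V₂) = 20.19/(16.66×1.06) = 1.144 m

1.14 m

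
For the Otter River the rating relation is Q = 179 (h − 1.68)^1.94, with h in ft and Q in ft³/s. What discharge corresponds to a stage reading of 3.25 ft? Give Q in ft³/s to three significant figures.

429 ft³/s

Q = 179 × (3.25 − 1.68)^1.94 = 179 × 1.57^1.94 = 429.4 ft³/s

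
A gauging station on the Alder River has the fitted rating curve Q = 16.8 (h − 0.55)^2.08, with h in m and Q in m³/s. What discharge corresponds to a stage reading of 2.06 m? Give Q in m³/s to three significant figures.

Q = 16.8 × (2.06 − 0.55)^2.08 = 16.8 × 1.51^2.08 = 39.59 m³/s

39.6 m³/s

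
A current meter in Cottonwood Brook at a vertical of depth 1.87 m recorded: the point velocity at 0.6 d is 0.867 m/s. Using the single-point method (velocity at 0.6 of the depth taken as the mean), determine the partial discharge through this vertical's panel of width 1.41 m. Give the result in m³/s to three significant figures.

v̄ = v₀.₆ = 0.867 m/s
q = v̄ × d × w = 0.8670 × 1.87 × 1.41 = 2.286 m³/s

2.29 m³/s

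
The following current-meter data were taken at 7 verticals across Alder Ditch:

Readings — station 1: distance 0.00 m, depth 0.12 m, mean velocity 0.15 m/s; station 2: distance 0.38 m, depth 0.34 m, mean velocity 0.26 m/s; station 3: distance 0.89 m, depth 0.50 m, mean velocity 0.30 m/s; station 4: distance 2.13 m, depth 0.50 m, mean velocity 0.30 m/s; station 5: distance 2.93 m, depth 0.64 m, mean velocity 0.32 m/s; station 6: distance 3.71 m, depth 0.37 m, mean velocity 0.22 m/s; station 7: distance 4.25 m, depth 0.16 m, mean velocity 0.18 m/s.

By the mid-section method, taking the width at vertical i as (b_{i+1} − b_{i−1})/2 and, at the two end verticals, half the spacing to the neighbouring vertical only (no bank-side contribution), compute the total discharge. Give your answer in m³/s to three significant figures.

w_1 = (0.38 − 0.00)/2 = 0.19 m; q_1 = 0.15 × 0.12 × 0.19 = 0.003420 m³/s
w_2 = (0.89 − 0.00)/2 = 0.445 m; q_2 = 0.26 × 0.34 × 0.445 = 0.03934 m³/s
w_3 = (2.13 − 0.38)/2 = 0.875 m; q_3 = 0.30 × 0.50 × 0.875 = 0.1313 m³/s
w_4 = (2.93 − 0.89)/2 = 1.02 m; q_4 = 0.30 × 0.50 × 1.02 = 0.1530 m³/s
w_5 = (3.71 − 2.13)/2 = 0.79 m; q_5 = 0.32 × 0.64 × 0.79 = 0.1618 m³/s
w_6 = (4.25 − 2.93)/2 = 0.66 m; q_6 = 0.22 × 0.37 × 0.66 = 0.05372 m³/s
w_7 = (4.25 − 3.71)/2 = 0.27 m; q_7 = 0.18 × 0.16 × 0.27 = 0.007776 m³/s
Q = Σ qᵢ = 0.5503 m³/s

0.550 m³/s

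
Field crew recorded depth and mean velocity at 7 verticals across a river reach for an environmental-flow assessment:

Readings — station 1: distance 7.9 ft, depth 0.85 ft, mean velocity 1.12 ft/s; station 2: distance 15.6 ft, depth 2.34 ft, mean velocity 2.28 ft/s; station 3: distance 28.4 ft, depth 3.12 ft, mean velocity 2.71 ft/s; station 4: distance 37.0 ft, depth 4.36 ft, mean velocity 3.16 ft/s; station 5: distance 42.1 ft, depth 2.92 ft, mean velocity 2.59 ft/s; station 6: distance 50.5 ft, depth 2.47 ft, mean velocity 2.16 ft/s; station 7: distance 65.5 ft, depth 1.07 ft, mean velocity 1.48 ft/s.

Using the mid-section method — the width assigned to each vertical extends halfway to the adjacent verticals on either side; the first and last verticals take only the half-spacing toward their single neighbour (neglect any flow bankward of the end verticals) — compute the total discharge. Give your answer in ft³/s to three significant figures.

369 ft³/s

w_1 = (15.6 − 7.9)/2 = 3.85 ft; q_1 = 1.12 × 0.85 × 3.85 = 3.665 ft³/s
w_2 = (28.4 − 7.9)/2 = 10.25 ft; q_2 = 2.28 × 2.34 × 10.25 = 54.69 ft³/s
w_3 = (37.0 − 15.6)/2 = 10.7 ft; q_3 = 2.71 × 3.12 × 10.7 = 90.47 ft³/s
w_4 = (42.1 − 28.4)/2 = 6.85 ft; q_4 = 3.16 × 4.36 × 6.85 = 94.38 ft³/s
w_5 = (50.5 − 37.0)/2 = 6.75 ft; q_5 = 2.59 × 2.92 × 6.75 = 51.05 ft³/s
w_6 = (65.5 − 42.1)/2 = 11.7 ft; q_6 = 2.16 × 2.47 × 11.7 = 62.42 ft³/s
w_7 = (65.5 − 50.5)/2 = 7.5 ft; q_7 = 1.48 × 1.07 × 7.5 = 11.88 ft³/s
Q = Σ qᵢ = 368.5 ft³/s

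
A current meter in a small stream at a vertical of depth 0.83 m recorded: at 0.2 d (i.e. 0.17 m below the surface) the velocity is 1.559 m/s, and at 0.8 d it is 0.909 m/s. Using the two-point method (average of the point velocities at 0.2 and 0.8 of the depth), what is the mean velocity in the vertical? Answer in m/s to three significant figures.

1.23 m/s

v̄ = (1.559 + 0.909) / 2 = 1.234 m/s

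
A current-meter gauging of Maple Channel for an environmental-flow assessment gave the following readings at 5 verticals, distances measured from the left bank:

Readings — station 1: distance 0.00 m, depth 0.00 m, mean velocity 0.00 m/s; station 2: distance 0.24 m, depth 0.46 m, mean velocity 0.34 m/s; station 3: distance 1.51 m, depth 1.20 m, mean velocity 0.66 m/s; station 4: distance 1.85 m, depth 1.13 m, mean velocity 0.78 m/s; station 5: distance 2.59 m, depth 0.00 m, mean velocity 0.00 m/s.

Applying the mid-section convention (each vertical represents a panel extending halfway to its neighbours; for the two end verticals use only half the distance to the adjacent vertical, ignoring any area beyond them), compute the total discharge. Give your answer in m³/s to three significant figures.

1.23 m³/s

w_2 = (1.51 − 0.00)/2 = 0.755 m; q_2 = 0.34 × 0.46 × 0.755 = 0.1181 m³/s
w_3 = (1.85 − 0.24)/2 = 0.805 m; q_3 = 0.66 × 1.20 × 0.805 = 0.6376 m³/s
w_4 = (2.59 − 1.51)/2 = 0.54 m; q_4 = 0.78 × 1.13 × 0.54 = 0.4760 m³/s
Stations 1, 5 contribute zero (depth or velocity is 0).
Q = Σ qᵢ = 1.232 m³/s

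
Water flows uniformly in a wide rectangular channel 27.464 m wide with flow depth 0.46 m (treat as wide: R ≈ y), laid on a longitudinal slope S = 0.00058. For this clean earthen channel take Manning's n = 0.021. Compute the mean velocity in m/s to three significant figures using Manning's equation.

A = b·y = 27.464 × 0.46 = 12.63 m²
Wide channel: R ≈ y = 0.46 m
Q = (1/n)·A·R^(2/3)·S^(1/2) = (1/0.021) × 12.63 × 0.4600^(2/3) × 0.00058^(1/2) = 8.634 m³/s
V = Q/A = 8.634/12.63 = 0.6834 m/s

0.683 m/s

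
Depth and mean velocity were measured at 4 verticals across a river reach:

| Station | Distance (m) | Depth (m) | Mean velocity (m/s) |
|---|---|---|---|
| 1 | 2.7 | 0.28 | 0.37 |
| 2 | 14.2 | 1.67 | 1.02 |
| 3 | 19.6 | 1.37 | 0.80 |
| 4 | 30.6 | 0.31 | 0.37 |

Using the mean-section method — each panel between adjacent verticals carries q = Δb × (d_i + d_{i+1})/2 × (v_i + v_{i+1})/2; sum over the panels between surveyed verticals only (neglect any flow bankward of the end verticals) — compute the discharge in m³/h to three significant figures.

74400 m³/h

Panel 1-2: Δb = 11.5 m, d̄ = (0.28+1.67)/2 = 0.975, v̄ = (0.37+1.02)/2 = 0.695 → q = 11.5×0.975×0.695 = 7.793 m³/s
Panel 2-3: Δb = 5.4 m, d̄ = (1.67+1.37)/2 = 1.52, v̄ = (1.02+0.80)/2 = 0.91 → q = 5.4×1.52×0.91 = 7.469 m³/s
Panel 3-4: Δb = 11 m, d̄ = (1.37+0.31)/2 = 0.84, v̄ = (0.80+0.37)/2 = 0.585 → q = 11×0.84×0.585 = 5.405 m³/s
Q = Σ q = 20.67 m³/s
= 20.67 × 3600 = 74400 m³/h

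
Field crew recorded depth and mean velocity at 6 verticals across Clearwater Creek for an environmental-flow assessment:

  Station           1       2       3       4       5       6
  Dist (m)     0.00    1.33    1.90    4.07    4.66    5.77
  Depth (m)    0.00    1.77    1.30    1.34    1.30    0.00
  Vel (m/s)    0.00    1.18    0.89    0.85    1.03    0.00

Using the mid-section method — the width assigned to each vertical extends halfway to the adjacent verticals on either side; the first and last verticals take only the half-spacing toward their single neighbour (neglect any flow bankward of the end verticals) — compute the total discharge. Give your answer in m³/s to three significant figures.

6.28 m³/s

w_2 = (1.90 − 0.00)/2 = 0.95 m; q_2 = 1.18 × 1.77 × 0.95 = 1.984 m³/s
w_3 = (4.07 − 1.33)/2 = 1.37 m; q_3 = 0.89 × 1.30 × 1.37 = 1.585 m³/s
w_4 = (4.66 − 1.90)/2 = 1.38 m; q_4 = 0.85 × 1.34 × 1.38 = 1.572 m³/s
w_5 = (5.77 − 4.07)/2 = 0.85 m; q_5 = 1.03 × 1.30 × 0.85 = 1.138 m³/s
Stations 1, 6 contribute zero (depth or velocity is 0).
Q = Σ qᵢ = 6.279 m³/s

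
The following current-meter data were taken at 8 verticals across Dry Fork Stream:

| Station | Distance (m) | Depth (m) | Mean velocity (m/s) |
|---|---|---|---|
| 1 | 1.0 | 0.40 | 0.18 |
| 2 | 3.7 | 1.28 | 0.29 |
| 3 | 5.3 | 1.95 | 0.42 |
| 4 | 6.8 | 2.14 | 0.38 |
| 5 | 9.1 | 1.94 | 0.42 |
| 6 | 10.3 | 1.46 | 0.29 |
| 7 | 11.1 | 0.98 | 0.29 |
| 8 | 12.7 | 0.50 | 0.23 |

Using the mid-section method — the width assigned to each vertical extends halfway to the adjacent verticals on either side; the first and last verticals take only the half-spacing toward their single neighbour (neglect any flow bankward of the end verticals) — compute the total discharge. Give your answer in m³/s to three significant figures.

5.99 m³/s

w_1 = (3.7 − 1.0)/2 = 1.35 m; q_1 = 0.18 × 0.40 × 1.35 = 0.09720 m³/s
w_2 = (5.3 − 1.0)/2 = 2.15 m; q_2 = 0.29 × 1.28 × 2.15 = 0.7981 m³/s
w_3 = (6.8 − 3.7)/2 = 1.55 m; q_3 = 0.42 × 1.95 × 1.55 = 1.269 m³/s
w_4 = (9.1 − 5.3)/2 = 1.9 m; q_4 = 0.38 × 2.14 × 1.9 = 1.545 m³/s
w_5 = (10.3 − 6.8)/2 = 1.75 m; q_5 = 0.42 × 1.94 × 1.75 = 1.426 m³/s
w_6 = (11.1 − 9.1)/2 = 1 m; q_6 = 0.29 × 1.46 × 1 = 0.4234 m³/s
w_7 = (12.7 − 10.3)/2 = 1.2 m; q_7 = 0.29 × 0.98 × 1.2 = 0.3410 m³/s
w_8 = (12.7 − 11.1)/2 = 0.8 m; q_8 = 0.23 × 0.50 × 0.8 = 0.09200 m³/s
Q = Σ qᵢ = 5.992 m³/s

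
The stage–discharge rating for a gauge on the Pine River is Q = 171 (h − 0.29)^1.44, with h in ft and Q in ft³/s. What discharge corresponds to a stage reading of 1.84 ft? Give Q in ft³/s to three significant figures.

321 ft³/s

Q = 171 × (1.84 − 0.29)^1.44 = 171 × 1.55^1.44 = 321.4 ft³/s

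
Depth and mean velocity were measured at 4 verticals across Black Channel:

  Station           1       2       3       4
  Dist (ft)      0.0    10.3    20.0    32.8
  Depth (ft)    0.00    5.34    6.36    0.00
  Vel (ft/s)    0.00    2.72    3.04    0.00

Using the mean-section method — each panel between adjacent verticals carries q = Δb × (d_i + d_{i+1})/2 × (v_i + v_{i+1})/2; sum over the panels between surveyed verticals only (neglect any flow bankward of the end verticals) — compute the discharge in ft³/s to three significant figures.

263 ft³/s

Panel 1-2: Δb = 10.3 ft, d̄ = (0.00+5.34)/2 = 2.67, v̄ = (0.00+2.72)/2 = 1.36 → q = 10.3×2.67×1.36 = 37.40 ft³/s
Panel 2-3: Δb = 9.7 ft, d̄ = (5.34+6.36)/2 = 5.85, v̄ = (2.72+3.04)/2 = 2.88 → q = 9.7×5.85×2.88 = 163.4 ft³/s
Panel 3-4: Δb = 12.8 ft, d̄ = (6.36+0.00)/2 = 3.18, v̄ = (3.04+0.00)/2 = 1.52 → q = 12.8×3.18×1.52 = 61.87 ft³/s
Q = Σ q = 262.7 ft³/s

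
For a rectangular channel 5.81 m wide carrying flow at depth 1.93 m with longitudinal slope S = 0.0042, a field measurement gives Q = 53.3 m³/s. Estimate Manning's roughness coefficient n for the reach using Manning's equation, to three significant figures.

0.0150

A = b·y = 5.81 × 1.93 = 11.21 m²
P = b + 2y = 5.81 + 2×1.93 = 9.670 m
R = A/P = 11.21/9.670 = 1.160 m
n = (1/Q)·A·R^(2/3)·S^(1/2) = (1/53.3) × 11.21 × 1.104 × 0.06481 = 0.01505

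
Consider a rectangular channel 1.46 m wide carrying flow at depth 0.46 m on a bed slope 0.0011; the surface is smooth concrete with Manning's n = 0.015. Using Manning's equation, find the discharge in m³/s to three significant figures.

A = b·y = 1.46 × 0.46 = 0.6716 m²
P = b + 2y = 1.46 + 2×0.46 = 2.380 m
R = A/P = 0.6716/2.380 = 0.2822 m
Q = (1/n)·A·R^(2/3)·S^(1/2) = (1/0.015) × 0.6716 × 0.2822^(2/3) × 0.0011^(1/2) = 0.6389 m³/s

0.639 m³/s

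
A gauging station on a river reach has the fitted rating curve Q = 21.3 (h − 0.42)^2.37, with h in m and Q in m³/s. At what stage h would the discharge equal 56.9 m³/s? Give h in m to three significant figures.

h − h₀ = (Q/C)^(1/b) = (56.9/21.3)^(1/2.37) = 1.514 m
h = 0.42 + 1.514 = 1.934 m

1.93 m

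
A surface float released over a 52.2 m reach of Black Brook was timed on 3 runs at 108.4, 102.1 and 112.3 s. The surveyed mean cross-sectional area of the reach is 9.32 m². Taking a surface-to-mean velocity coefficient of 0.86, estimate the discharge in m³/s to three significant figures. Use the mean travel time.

t̄ = (108.4 + 102.1 + 112.3) / 3 = 107.6 s
v_surface = L / t̄ = 52.2 / 107.6 = 0.4851 m/s
v_mean = 0.86 × 0.4851 = 0.4172 m/s
Q = A × v_mean = 9.32 × 0.4172 = 3.888 m³/s

3.89 m³/s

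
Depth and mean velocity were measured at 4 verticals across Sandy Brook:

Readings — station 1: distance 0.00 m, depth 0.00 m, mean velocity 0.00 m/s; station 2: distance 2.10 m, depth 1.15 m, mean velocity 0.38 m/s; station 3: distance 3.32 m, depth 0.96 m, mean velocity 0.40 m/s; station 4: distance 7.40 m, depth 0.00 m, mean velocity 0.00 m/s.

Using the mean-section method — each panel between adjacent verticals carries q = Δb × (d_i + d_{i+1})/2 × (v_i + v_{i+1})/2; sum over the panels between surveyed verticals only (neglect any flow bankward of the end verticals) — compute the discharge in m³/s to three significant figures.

Panel 1-2: Δb = 2.1 m, d̄ = (0.00+1.15)/2 = 0.575, v̄ = (0.00+0.38)/2 = 0.19 → q = 2.1×0.575×0.19 = 0.2294 m³/s
Panel 2-3: Δb = 1.22 m, d̄ = (1.15+0.96)/2 = 1.055, v̄ = (0.38+0.40)/2 = 0.39 → q = 1.22×1.055×0.39 = 0.5020 m³/s
Panel 3-4: Δb = 4.08 m, d̄ = (0.96+0.00)/2 = 0.48, v̄ = (0.40+0.00)/2 = 0.2 → q = 4.08×0.48×0.2 = 0.3917 m³/s
Q = Σ q = 1.123 m³/s

1.12 m³/s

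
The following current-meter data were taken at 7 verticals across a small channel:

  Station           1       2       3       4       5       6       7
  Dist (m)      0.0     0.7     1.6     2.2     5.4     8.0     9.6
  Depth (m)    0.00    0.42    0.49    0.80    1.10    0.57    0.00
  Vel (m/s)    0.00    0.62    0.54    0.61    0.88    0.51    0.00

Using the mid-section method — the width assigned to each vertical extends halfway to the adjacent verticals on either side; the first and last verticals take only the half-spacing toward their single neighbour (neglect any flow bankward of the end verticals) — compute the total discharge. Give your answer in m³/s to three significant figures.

w_2 = (1.6 − 0.0)/2 = 0.8 m; q_2 = 0.62 × 0.42 × 0.8 = 0.2083 m³/s
w_3 = (2.2 − 0.7)/2 = 0.75 m; q_3 = 0.54 × 0.49 × 0.75 = 0.1985 m³/s
w_4 = (5.4 − 1.6)/2 = 1.9 m; q_4 = 0.61 × 0.80 × 1.9 = 0.9272 m³/s
w_5 = (8.0 − 2.2)/2 = 2.9 m; q_5 = 0.88 × 1.10 × 2.9 = 2.807 m³/s
w_6 = (9.6 − 5.4)/2 = 2.1 m; q_6 = 0.51 × 0.57 × 2.1 = 0.6105 m³/s
Stations 1, 7 contribute zero (depth or velocity is 0).
Q = Σ qᵢ = 4.752 m³/s

4.75 m³/s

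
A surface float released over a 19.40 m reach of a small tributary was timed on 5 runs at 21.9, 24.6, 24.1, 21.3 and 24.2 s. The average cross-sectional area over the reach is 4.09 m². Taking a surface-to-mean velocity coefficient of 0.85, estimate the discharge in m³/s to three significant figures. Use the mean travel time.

2.90 m³/s

t̄ = (21.9 + 24.6 + 24.1 + 21.3 + 24.2) / 5 = 23.22 s
v_surface = L / t̄ = 19.40 / 23.22 = 0.8355 m/s
v_mean = 0.85 × 0.8355 = 0.7102 m/s
Q = A × v_mean = 4.09 × 0.7102 = 2.905 m³/s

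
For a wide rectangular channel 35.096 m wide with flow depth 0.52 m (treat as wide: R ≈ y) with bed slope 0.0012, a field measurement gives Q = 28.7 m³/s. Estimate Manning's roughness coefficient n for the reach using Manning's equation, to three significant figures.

0.0142

A = b·y = 35.096 × 0.52 = 18.25 m²
Wide channel: R ≈ y = 0.52 m
n = (1/Q)·A·R^(2/3)·S^(1/2) = (1/28.7) × 18.25 × 0.6466 × 0.03464 = 0.01424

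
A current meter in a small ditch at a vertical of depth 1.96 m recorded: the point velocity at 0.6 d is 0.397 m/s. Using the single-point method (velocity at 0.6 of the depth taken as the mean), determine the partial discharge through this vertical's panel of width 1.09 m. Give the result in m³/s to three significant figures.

0.848 m³/s

v̄ = v₀.₆ = 0.397 m/s
q = v̄ × d × w = 0.3970 × 1.96 × 1.09 = 0.8482 m³/s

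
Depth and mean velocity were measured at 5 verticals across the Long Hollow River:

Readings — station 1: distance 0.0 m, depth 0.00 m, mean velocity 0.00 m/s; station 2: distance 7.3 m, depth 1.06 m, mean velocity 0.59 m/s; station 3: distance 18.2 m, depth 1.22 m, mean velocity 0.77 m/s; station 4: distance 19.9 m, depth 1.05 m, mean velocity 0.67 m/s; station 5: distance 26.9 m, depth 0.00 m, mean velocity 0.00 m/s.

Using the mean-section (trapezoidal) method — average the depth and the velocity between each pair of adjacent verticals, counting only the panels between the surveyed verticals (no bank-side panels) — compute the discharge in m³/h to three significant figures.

44000 m³/h

Panel 1-2: Δb = 7.3 m, d̄ = (0.00+1.06)/2 = 0.53, v̄ = (0.00+0.59)/2 = 0.295 → q = 7.3×0.53×0.295 = 1.141 m³/s
Panel 2-3: Δb = 10.9 m, d̄ = (1.06+1.22)/2 = 1.14, v̄ = (0.59+0.77)/2 = 0.68 → q = 10.9×1.14×0.68 = 8.450 m³/s
Panel 3-4: Δb = 1.7 m, d̄ = (1.22+1.05)/2 = 1.135, v̄ = (0.77+0.67)/2 = 0.72 → q = 1.7×1.135×0.72 = 1.389 m³/s
Panel 4-5: Δb = 7 m, d̄ = (1.05+0.00)/2 = 0.525, v̄ = (0.67+0.00)/2 = 0.335 → q = 7×0.525×0.335 = 1.231 m³/s
Q = Σ q = 12.21 m³/s
= 12.21 × 3600 = 43960 m³/h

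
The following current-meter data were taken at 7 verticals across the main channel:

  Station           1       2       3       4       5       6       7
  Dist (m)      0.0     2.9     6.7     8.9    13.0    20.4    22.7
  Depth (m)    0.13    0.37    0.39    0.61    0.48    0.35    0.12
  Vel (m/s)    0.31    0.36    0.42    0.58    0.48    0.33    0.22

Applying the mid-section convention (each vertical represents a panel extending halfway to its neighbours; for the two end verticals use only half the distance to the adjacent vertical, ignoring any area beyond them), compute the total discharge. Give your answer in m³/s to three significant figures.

4.03 m³/s

w_1 = (2.9 − 0.0)/2 = 1.45 m; q_1 = 0.31 × 0.13 × 1.45 = 0.05844 m³/s
w_2 = (6.7 − 0.0)/2 = 3.35 m; q_2 = 0.36 × 0.37 × 3.35 = 0.4462 m³/s
w_3 = (8.9 − 2.9)/2 = 3 m; q_3 = 0.42 × 0.39 × 3 = 0.4914 m³/s
w_4 = (13.0 − 6.7)/2 = 3.15 m; q_4 = 0.58 × 0.61 × 3.15 = 1.114 m³/s
w_5 = (20.4 − 8.9)/2 = 5.75 m; q_5 = 0.48 × 0.48 × 5.75 = 1.325 m³/s
w_6 = (22.7 − 13.0)/2 = 4.85 m; q_6 = 0.33 × 0.35 × 4.85 = 0.5602 m³/s
w_7 = (22.7 − 20.4)/2 = 1.15 m; q_7 = 0.22 × 0.12 × 1.15 = 0.03036 m³/s
Q = Σ qᵢ = 4.026 m³/s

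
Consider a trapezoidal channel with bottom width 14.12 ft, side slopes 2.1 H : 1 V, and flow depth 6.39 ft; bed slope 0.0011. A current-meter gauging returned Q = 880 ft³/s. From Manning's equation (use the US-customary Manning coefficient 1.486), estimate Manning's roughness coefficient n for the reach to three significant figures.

0.0249

A = (b + z·y)·y = (14.12 + 2.1×6.39)×6.39 = 176.0 ft²
P = b + 2y√(1+z²) = 14.12 + 2×6.39×√(1+2.1²) = 43.85 ft
R = A/P = 176.0/43.85 = 4.014 ft
n = (1.486/Q)·A·R^(2/3)·S^(1/2) = (1.486/880) × 176.0 × 2.526 × 0.03317 = 0.02489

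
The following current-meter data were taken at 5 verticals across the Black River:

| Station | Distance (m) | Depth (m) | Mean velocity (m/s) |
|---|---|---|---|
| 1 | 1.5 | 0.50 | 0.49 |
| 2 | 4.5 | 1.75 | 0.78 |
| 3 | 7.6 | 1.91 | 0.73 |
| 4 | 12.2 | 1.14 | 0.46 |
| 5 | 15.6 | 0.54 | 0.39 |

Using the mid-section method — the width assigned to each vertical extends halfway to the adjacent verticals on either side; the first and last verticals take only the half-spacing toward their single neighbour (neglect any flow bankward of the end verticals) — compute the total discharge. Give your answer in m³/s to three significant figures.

w_1 = (4.5 − 1.5)/2 = 1.5 m; q_1 = 0.49 × 0.50 × 1.5 = 0.3675 m³/s
w_2 = (7.6 − 1.5)/2 = 3.05 m; q_2 = 0.78 × 1.75 × 3.05 = 4.163 m³/s
w_3 = (12.2 − 4.5)/2 = 3.85 m; q_3 = 0.73 × 1.91 × 3.85 = 5.368 m³/s
w_4 = (15.6 − 7.6)/2 = 4 m; q_4 = 0.46 × 1.14 × 4 = 2.098 m³/s
w_5 = (15.6 − 12.2)/2 = 1.7 m; q_5 = 0.39 × 0.54 × 1.7 = 0.3580 m³/s
Q = Σ qᵢ = 12.35 m³/s

12.4 m³/s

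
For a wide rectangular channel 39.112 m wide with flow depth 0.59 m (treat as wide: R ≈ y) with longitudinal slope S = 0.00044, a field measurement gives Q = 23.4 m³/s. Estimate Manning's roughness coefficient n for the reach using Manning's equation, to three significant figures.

A = b·y = 39.112 × 0.59 = 23.08 m²
Wide channel: R ≈ y = 0.59 m
n = (1/Q)·A·R^(2/3)·S^(1/2) = (1/23.4) × 23.08 × 0.7035 × 0.02098 = 0.01455

0.0146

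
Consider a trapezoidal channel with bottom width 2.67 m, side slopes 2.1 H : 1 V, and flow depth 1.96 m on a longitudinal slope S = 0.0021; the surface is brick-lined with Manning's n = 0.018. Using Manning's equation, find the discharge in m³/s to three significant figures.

36.7 m³/s

A = (b + z·y)·y = (2.67 + 2.1×1.96)×1.96 = 13.30 m²
P = b + 2y√(1+z²) = 2.67 + 2×1.96×√(1+2.1²) = 11.79 m
R = A/P = 13.30/11.79 = 1.128 m
Q = (1/n)·A·R^(2/3)·S^(1/2) = (1/0.018) × 13.30 × 1.128^(2/3) × 0.0021^(1/2) = 36.70 m³/s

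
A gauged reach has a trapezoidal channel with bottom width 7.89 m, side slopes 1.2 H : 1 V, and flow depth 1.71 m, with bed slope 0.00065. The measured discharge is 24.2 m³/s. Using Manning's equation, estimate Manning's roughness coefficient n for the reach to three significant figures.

0.0212

A = (b + z·y)·y = (7.89 + 1.2×1.71)×1.71 = 17.00 m²
P = b + 2y√(1+z²) = 7.89 + 2×1.71×√(1+1.2²) = 13.23 m
R = A/P = 17.00/13.23 = 1.285 m
n = (1/Q)·A·R^(2/3)·S^(1/2) = (1/24.2) × 17.00 × 1.182 × 0.02550 = 0.02117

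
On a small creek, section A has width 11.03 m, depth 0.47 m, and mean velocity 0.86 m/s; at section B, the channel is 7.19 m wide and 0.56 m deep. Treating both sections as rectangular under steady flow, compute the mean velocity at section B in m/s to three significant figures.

Q = A₁V₁ = (11.03×0.47) × 0.86 = 4.458 m³/s
A₂ = 7.19 × 0.56 = 4.026 m²
V₂ = Q/A₂ = 4.458/4.026 = 1.107 m/s

1.11 m/s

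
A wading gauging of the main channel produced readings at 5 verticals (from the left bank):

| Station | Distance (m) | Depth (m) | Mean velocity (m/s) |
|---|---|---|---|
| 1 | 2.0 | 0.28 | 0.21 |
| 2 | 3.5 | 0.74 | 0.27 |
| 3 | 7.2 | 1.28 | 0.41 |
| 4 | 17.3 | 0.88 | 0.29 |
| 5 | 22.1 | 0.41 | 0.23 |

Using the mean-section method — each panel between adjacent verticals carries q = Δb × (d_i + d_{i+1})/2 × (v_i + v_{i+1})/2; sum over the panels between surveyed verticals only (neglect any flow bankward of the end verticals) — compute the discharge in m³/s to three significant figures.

Panel 1-2: Δb = 1.5 m, d̄ = (0.28+0.74)/2 = 0.51, v̄ = (0.21+0.27)/2 = 0.24 → q = 1.5×0.51×0.24 = 0.1836 m³/s
Panel 2-3: Δb = 3.7 m, d̄ = (0.74+1.28)/2 = 1.01, v̄ = (0.27+0.41)/2 = 0.34 → q = 3.7×1.01×0.34 = 1.271 m³/s
Panel 3-4: Δb = 10.1 m, d̄ = (1.28+0.88)/2 = 1.08, v̄ = (0.41+0.29)/2 = 0.35 → q = 10.1×1.08×0.35 = 3.818 m³/s
Panel 4-5: Δb = 4.8 m, d̄ = (0.88+0.41)/2 = 0.645, v̄ = (0.29+0.23)/2 = 0.26 → q = 4.8×0.645×0.26 = 0.8050 m³/s
Q = Σ q = 6.077 m³/s

6.08 m³/s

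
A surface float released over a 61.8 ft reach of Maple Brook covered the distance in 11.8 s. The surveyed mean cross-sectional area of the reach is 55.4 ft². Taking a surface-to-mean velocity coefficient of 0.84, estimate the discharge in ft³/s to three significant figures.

v_surface = L / t̄ = 61.8 / 11.8 = 5.237 ft/s
v_mean = 0.84 × 5.237 = 4.399 ft/s
Q = A × v_mean = 55.4 × 4.399 = 243.7 ft³/s

244 ft³/s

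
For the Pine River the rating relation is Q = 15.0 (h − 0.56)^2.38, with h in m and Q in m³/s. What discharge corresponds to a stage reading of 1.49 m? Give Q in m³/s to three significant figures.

Q = 15.0 × (1.49 − 0.56)^2.38 = 15.0 × 0.93^2.38 = 12.62 m³/s

12.6 m³/s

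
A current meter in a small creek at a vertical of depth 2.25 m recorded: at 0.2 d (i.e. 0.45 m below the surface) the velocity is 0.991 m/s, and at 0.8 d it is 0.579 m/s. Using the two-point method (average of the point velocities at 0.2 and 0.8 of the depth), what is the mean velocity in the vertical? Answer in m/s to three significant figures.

0.785 m/s

v̄ = (0.991 + 0.579) / 2 = 0.7850 m/s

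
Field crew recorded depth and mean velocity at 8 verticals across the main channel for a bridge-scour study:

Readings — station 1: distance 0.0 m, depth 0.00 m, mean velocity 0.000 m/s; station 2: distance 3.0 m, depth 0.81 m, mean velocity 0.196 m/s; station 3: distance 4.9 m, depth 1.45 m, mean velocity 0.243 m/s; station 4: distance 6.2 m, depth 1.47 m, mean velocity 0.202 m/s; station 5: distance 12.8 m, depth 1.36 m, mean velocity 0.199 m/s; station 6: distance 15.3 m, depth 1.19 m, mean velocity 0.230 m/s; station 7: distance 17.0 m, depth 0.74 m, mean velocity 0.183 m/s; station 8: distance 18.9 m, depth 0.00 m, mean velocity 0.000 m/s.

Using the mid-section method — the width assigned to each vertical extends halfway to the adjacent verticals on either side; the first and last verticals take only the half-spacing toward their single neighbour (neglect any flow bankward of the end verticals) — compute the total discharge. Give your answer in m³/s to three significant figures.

w_2 = (4.9 − 0.0)/2 = 2.45 m; q_2 = 0.196 × 0.81 × 2.45 = 0.3890 m³/s
w_3 = (6.2 − 3.0)/2 = 1.6 m; q_3 = 0.243 × 1.45 × 1.6 = 0.5638 m³/s
w_4 = (12.8 − 4.9)/2 = 3.95 m; q_4 = 0.202 × 1.47 × 3.95 = 1.173 m³/s
w_5 = (15.3 − 6.2)/2 = 4.55 m; q_5 = 0.199 × 1.36 × 4.55 = 1.231 m³/s
w_6 = (17.0 − 12.8)/2 = 2.1 m; q_6 = 0.230 × 1.19 × 2.1 = 0.5748 m³/s
w_7 = (18.9 − 15.3)/2 = 1.8 m; q_7 = 0.183 × 0.74 × 1.8 = 0.2438 m³/s
Stations 1, 8 contribute zero (depth or velocity is 0).
Q = Σ qᵢ = 4.176 m³/s

4.18 m³/s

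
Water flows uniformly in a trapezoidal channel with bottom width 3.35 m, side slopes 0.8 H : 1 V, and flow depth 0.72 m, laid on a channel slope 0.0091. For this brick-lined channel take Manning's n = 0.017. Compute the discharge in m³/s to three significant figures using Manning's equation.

10.6 m³/s

A = (b + z·y)·y = (3.35 + 0.8×0.72)×0.72 = 2.827 m²
P = b + 2y√(1+z²) = 3.35 + 2×0.72×√(1+0.8²) = 5.194 m
R = A/P = 2.827/5.194 = 0.5442 m
Q = (1/n)·A·R^(2/3)·S^(1/2) = (1/0.017) × 2.827 × 0.5442^(2/3) × 0.0091^(1/2) = 10.57 m³/s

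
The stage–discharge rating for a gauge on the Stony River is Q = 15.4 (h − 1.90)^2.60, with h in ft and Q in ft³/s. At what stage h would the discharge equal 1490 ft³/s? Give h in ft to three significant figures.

h − h₀ = (Q/C)^(1/b) = (1490/15.4)^(1/2.60) = 5.804 ft
h = 1.90 + 5.804 = 7.704 ft

7.70 ft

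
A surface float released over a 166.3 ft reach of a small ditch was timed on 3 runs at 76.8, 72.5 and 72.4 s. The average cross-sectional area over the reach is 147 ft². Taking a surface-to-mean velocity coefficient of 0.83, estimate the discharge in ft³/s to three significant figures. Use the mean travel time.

275 ft³/s

t̄ = (76.8 + 72.5 + 72.4) / 3 = 73.9 s
v_surface = L / t̄ = 166.3 / 73.9 = 2.250 ft/s
v_mean = 0.83 × 2.250 = 1.868 ft/s
Q = A × v_mean = 147 × 1.868 = 274.6 ft³/s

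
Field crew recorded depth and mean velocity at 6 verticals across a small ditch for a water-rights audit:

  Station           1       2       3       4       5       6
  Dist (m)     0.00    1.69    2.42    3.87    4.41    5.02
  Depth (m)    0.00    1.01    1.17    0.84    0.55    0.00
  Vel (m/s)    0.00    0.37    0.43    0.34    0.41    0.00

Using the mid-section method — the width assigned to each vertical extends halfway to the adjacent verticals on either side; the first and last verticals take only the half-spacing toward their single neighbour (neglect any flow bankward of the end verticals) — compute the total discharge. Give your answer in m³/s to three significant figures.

w_2 = (2.42 − 0.00)/2 = 1.21 m; q_2 = 0.37 × 1.01 × 1.21 = 0.4522 m³/s
w_3 = (3.87 − 1.69)/2 = 1.09 m; q_3 = 0.43 × 1.17 × 1.09 = 0.5484 m³/s
w_4 = (4.41 − 2.42)/2 = 0.995 m; q_4 = 0.34 × 0.84 × 0.995 = 0.2842 m³/s
w_5 = (5.02 − 3.87)/2 = 0.575 m; q_5 = 0.41 × 0.55 × 0.575 = 0.1297 m³/s
Stations 1, 6 contribute zero (depth or velocity is 0).
Q = Σ qᵢ = 1.414 m³/s

1.41 m³/s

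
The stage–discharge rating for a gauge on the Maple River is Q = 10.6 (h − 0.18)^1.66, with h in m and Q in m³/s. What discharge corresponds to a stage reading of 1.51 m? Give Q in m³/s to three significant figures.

Q = 10.6 × (1.51 − 0.18)^1.66 = 10.6 × 1.33^1.66 = 17.02 m³/s

17.0 m³/s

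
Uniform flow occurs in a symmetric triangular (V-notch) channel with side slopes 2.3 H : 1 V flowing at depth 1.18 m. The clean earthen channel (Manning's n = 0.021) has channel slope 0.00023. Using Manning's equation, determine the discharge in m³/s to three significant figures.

A = z·y² = 2.3×1.18² = 3.203 m²
P = 2y√(1+z²) = 2×1.18×√(1+2.3²) = 5.919 m
R = A/P = 3.203/5.919 = 0.5411 m
Q = (1/n)·A·R^(2/3)·S^(1/2) = (1/0.021) × 3.203 × 0.5411^(2/3) × 0.00023^(1/2) = 1.536 m³/s

1.54 m³/s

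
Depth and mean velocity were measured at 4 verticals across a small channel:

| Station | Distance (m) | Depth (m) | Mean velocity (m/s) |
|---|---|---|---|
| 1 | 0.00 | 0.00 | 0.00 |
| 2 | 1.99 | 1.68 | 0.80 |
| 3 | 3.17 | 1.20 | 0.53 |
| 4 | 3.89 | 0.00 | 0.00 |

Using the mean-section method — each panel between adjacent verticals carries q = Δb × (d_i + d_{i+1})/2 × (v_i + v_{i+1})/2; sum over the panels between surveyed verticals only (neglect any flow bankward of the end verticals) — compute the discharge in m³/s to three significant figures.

1.91 m³/s

Panel 1-2: Δb = 1.99 m, d̄ = (0.00+1.68)/2 = 0.84, v̄ = (0.00+0.80)/2 = 0.4 → q = 1.99×0.84×0.4 = 0.6686 m³/s
Panel 2-3: Δb = 1.18 m, d̄ = (1.68+1.20)/2 = 1.44, v̄ = (0.80+0.53)/2 = 0.665 → q = 1.18×1.44×0.665 = 1.130 m³/s
Panel 3-4: Δb = 0.72 m, d̄ = (1.20+0.00)/2 = 0.6, v̄ = (0.53+0.00)/2 = 0.265 → q = 0.72×0.6×0.265 = 0.1145 m³/s
Q = Σ q = 1.913 m³/s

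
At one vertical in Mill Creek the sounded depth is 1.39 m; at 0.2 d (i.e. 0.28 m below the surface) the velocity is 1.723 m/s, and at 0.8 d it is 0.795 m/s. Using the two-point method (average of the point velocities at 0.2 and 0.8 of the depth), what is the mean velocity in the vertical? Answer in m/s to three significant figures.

1.26 m/s

v̄ = (1.723 + 0.795) / 2 = 1.259 m/s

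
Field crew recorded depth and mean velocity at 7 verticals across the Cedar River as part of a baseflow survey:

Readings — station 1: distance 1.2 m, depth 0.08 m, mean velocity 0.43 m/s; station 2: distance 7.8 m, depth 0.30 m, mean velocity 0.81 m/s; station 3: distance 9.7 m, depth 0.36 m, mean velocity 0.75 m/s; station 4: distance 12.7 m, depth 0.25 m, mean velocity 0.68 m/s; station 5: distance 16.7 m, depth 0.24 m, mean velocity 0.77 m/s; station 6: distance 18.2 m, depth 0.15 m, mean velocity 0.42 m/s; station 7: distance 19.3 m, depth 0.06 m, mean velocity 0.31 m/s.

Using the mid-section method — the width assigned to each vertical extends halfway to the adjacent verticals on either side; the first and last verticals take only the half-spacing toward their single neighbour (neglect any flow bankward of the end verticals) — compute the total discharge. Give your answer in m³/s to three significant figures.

w_1 = (7.8 − 1.2)/2 = 3.3 m; q_1 = 0.43 × 0.08 × 3.3 = 0.1135 m³/s
w_2 = (9.7 − 1.2)/2 = 4.25 m; q_2 = 0.81 × 0.30 × 4.25 = 1.033 m³/s
w_3 = (12.7 − 7.8)/2 = 2.45 m; q_3 = 0.75 × 0.36 × 2.45 = 0.6615 m³/s
w_4 = (16.7 − 9.7)/2 = 3.5 m; q_4 = 0.68 × 0.25 × 3.5 = 0.5950 m³/s
w_5 = (18.2 − 12.7)/2 = 2.75 m; q_5 = 0.77 × 0.24 × 2.75 = 0.5082 m³/s
w_6 = (19.3 − 16.7)/2 = 1.3 m; q_6 = 0.42 × 0.15 × 1.3 = 0.08190 m³/s
w_7 = (19.3 − 18.2)/2 = 0.55 m; q_7 = 0.31 × 0.06 × 0.55 = 0.01023 m³/s
Q = Σ qᵢ = 3.003 m³/s

3.00 m³/s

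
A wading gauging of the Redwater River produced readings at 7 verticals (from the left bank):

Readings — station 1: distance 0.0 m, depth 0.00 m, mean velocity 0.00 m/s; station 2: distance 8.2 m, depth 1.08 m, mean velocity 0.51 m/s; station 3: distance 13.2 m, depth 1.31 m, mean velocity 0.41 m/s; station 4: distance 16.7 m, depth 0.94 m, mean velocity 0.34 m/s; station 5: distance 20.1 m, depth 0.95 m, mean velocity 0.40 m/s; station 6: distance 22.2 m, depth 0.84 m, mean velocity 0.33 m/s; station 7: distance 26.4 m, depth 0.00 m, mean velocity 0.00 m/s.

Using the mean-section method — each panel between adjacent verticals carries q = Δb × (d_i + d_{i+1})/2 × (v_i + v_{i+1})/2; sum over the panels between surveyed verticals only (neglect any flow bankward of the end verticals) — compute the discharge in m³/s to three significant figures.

Panel 1-2: Δb = 8.2 m, d̄ = (0.00+1.08)/2 = 0.54, v̄ = (0.00+0.51)/2 = 0.255 → q = 8.2×0.54×0.255 = 1.129 m³/s
Panel 2-3: Δb = 5 m, d̄ = (1.08+1.31)/2 = 1.195, v̄ = (0.51+0.41)/2 = 0.46 → q = 5×1.195×0.46 = 2.749 m³/s
Panel 3-4: Δb = 3.5 m, d̄ = (1.31+0.94)/2 = 1.125, v̄ = (0.41+0.34)/2 = 0.375 → q = 3.5×1.125×0.375 = 1.477 m³/s
Panel 4-5: Δb = 3.4 m, d̄ = (0.94+0.95)/2 = 0.945, v̄ = (0.34+0.40)/2 = 0.37 → q = 3.4×0.945×0.37 = 1.189 m³/s
Panel 5-6: Δb = 2.1 m, d̄ = (0.95+0.84)/2 = 0.895, v̄ = (0.40+0.33)/2 = 0.365 → q = 2.1×0.895×0.365 = 0.6860 m³/s
Panel 6-7: Δb = 4.2 m, d̄ = (0.84+0.00)/2 = 0.42, v̄ = (0.33+0.00)/2 = 0.165 → q = 4.2×0.42×0.165 = 0.2911 m³/s
Q = Σ q = 7.520 m³/s

7.52 m³/s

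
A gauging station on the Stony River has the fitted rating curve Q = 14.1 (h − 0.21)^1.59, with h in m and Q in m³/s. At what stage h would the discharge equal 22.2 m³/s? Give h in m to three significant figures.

h − h₀ = (Q/C)^(1/b) = (22.2/14.1)^(1/1.59) = 1.330 m
h = 0.21 + 1.330 = 1.540 m

1.54 m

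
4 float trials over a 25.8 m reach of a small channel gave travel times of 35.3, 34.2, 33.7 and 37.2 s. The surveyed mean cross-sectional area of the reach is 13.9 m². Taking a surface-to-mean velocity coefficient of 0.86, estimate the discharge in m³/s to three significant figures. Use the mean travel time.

t̄ = (35.3 + 34.2 + 33.7 + 37.2) / 4 = 35.1 s
v_surface = L / t̄ = 25.8 / 35.1 = 0.7350 m/s
v_mean = 0.86 × 0.7350 = 0.6321 m/s
Q = A × v_mean = 13.9 × 0.6321 = 8.787 m³/s

8.79 m³/s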